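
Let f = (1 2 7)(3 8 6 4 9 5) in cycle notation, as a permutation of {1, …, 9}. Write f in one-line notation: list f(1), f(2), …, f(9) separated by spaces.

Each element maps to the next entry in its cycle (wrapping to the front): 1→2, 2→7, 3→8, 4→9, 5→3, 6→4, 7→1, 8→6, 9→5.
Listing these in domain order gives 2 7 8 9 3 4 1 6 5.

2 7 8 9 3 4 1 6 5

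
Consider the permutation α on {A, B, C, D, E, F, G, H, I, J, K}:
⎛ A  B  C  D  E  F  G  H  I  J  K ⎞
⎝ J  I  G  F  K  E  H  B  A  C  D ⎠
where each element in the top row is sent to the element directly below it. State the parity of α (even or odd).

In disjoint-cycle form the cycle lengths are 7, 4.
A cycle of length ℓ contributes ℓ−1 transpositions, so α is a product of 6 + 3 = 9 transpositions — odd.

odd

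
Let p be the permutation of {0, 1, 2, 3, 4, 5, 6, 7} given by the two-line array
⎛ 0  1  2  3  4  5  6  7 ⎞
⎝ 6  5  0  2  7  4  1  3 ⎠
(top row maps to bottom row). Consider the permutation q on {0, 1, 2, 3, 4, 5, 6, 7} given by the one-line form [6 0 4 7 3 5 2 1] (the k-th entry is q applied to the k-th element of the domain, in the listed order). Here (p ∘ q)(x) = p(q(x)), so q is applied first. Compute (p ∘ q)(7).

First apply q: q(7) = 1, then p(1) = 5. Thus (p ∘ q)(7) = 5.

5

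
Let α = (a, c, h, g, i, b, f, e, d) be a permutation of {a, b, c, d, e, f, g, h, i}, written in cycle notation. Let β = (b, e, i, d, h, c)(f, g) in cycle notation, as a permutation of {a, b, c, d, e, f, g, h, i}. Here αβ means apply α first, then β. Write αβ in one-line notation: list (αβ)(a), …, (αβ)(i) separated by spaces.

Chase each element through α then β: a → c → b; b → f → g; c → h → c; d → a → a; e → d → h; f → e → i; g → i → d; h → g → f; i → b → e.
Collecting the images, αβ = [b g c a h i d f e].

b g c a h i d f e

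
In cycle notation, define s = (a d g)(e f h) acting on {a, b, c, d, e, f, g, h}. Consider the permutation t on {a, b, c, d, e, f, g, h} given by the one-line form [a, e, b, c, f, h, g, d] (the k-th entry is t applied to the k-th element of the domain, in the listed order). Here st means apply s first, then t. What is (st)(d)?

s(d) = g, then t(g) = g; composing gives (st)(d) = g.

g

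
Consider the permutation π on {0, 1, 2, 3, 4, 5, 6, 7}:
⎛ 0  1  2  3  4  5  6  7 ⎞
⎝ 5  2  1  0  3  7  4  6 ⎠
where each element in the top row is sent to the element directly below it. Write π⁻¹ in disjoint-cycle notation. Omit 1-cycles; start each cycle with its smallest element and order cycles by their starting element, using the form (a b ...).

The cycle decomposition of π is (0 5 7 6 4 3)(1 2).
Reversing each cycle (and rotating so the smallest element leads) gives π⁻¹ = (0 3 4 6 7 5)(1 2).

(0 3 4 6 7 5)(1 2)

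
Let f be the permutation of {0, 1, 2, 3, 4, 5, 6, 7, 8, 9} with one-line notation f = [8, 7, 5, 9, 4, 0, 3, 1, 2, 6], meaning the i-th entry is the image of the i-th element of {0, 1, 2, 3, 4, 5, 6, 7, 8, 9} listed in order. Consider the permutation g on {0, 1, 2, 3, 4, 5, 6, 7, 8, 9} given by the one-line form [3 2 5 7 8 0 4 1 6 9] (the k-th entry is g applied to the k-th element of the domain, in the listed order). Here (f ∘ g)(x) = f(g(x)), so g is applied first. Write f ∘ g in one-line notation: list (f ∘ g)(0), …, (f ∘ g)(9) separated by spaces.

Chase each element through g then f: 0 → 3 → 9; 1 → 2 → 5; 2 → 5 → 0; 3 → 7 → 1; 4 → 8 → 2; 5 → 0 → 8; 6 → 4 → 4; 7 → 1 → 7; 8 → 6 → 3; 9 → 9 → 6.
So f ∘ g in one-line form is 9 5 0 1 2 8 4 7 3 6.

9 5 0 1 2 8 4 7 3 6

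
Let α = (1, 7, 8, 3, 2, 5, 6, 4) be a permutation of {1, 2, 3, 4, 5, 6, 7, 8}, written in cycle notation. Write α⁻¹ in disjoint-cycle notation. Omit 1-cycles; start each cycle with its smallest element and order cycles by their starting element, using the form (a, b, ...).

(1, 4, 6, 5, 2, 3, 8, 7)

Inverting a permutation written in cycle notation just reverses the order within every cycle.
After reversing and putting each cycle's least element first, α⁻¹ = (1, 4, 6, 5, 2, 3, 8, 7).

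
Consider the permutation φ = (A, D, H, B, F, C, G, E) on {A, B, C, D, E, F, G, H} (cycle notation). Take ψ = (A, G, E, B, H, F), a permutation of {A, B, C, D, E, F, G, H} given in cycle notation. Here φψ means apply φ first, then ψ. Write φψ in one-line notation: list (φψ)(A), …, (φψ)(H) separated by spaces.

(φψ)(x) = ψ(φ(x)). Computing each image: ψ(φ(A)) = ψ(D) = D, ψ(φ(B)) = ψ(F) = A, ψ(φ(C)) = ψ(G) = E, ψ(φ(D)) = ψ(H) = F, ψ(φ(E)) = ψ(A) = G, ψ(φ(F)) = ψ(C) = C, ψ(φ(G)) = ψ(E) = B, ψ(φ(H)) = ψ(B) = H.
Hence φψ = [D A E F G C B H].

D A E F G C B H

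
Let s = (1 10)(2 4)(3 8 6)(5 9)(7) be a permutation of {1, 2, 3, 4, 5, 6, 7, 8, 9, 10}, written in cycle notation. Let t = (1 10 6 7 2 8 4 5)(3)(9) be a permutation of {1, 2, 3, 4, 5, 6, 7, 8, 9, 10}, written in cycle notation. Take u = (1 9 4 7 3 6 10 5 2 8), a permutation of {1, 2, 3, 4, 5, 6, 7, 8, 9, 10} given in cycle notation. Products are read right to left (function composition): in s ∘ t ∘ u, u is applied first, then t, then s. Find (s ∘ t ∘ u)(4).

Apply the permutations in order: u(4) = 7, then t(7) = 2, then s(2) = 4. So (s ∘ t ∘ u)(4) = 4.

4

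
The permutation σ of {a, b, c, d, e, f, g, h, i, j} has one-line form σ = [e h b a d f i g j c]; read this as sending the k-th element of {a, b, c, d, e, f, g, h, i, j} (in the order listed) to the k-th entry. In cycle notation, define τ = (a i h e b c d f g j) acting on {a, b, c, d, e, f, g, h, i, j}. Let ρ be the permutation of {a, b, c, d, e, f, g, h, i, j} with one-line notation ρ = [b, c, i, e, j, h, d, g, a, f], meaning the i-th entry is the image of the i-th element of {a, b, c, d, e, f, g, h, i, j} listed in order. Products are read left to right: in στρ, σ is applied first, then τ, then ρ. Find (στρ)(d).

Apply the permutations in order: σ(d) = a, then τ(a) = i, then ρ(i) = a. So (στρ)(d) = a.

a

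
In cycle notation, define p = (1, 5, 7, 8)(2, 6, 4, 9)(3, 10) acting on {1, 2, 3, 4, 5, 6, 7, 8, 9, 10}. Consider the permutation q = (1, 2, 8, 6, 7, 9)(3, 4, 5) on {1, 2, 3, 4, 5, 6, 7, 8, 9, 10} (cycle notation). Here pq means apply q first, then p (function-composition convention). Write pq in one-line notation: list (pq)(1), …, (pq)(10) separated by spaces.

6 1 9 7 10 8 2 4 5 3

(pq)(x) = p(q(x)). Computing each image: p(q(1)) = p(2) = 6, p(q(2)) = p(8) = 1, p(q(3)) = p(4) = 9, p(q(4)) = p(5) = 7, p(q(5)) = p(3) = 10, p(q(6)) = p(7) = 8, p(q(7)) = p(9) = 2, p(q(8)) = p(6) = 4, p(q(9)) = p(1) = 5, p(q(10)) = p(10) = 3.
Hence pq = [6 1 9 7 10 8 2 4 5 3].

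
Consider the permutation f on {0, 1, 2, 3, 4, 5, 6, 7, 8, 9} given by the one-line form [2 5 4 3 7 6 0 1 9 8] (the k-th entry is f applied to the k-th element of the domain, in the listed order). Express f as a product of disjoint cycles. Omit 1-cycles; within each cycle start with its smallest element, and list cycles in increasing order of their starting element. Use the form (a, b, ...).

(0, 2, 4, 7, 1, 5, 6)(8, 9)

From 0: 0 → 2 → 4 → 7 → 1 → 5 → 6 → 0, closing the cycle (0, 2, 4, 7, 1, 5, 6).
Continuing from each remaining unvisited element yields (0, 2, 4, 7, 1, 5, 6)(8, 9).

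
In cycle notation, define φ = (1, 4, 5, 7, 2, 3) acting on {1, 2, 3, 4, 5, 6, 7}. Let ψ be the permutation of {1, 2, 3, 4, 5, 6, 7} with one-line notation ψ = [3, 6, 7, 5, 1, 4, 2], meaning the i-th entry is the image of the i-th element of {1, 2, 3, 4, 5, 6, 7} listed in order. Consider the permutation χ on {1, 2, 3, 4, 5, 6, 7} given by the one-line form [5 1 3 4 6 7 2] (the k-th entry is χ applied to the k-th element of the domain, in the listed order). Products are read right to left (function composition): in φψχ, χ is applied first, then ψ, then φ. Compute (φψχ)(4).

7

Chase 4: χ(4) = 4; ψ(4) = 5; φ(5) = 7. Hence (φψχ)(4) = 7.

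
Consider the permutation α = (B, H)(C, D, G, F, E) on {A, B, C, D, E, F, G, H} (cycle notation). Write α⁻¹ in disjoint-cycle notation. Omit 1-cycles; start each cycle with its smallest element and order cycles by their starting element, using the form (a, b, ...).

(B, H)(C, E, F, G, D)

Inverting a permutation written in cycle notation just reverses the order within every cycle.
After reversing and putting each cycle's least element first, α⁻¹ = (B, H)(C, E, F, G, D).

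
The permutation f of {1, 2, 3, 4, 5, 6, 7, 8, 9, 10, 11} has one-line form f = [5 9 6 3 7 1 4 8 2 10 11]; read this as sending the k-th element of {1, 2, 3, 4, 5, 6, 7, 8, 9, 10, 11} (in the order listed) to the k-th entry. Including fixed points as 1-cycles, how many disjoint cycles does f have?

The cycle decomposition is (1 5 7 4 3 6)(2 9)(8)(10)(11), which has 5 cycles (counting 1-cycles).

5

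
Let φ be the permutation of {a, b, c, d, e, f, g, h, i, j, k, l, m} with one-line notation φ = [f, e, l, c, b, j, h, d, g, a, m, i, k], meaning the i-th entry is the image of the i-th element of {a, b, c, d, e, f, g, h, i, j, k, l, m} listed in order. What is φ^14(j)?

Tracing j → a → … returns to j after 3 steps, so j lies in a 3-cycle (a, f, j).
Powers repeat with period 3 on this cycle, and 14 mod 3 = 2, so φ^14(j) = φ^2(j).
Advancing 2 steps from j: j → a → f.

f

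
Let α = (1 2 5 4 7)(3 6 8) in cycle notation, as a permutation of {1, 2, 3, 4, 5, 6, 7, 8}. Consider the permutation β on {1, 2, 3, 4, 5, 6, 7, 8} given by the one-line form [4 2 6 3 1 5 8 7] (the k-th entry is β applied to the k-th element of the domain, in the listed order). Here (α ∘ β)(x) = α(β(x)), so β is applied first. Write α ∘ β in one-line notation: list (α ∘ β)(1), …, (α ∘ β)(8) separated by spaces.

7 5 8 6 2 4 3 1

(α ∘ β)(x) = α(β(x)). Computing each image: α(β(1)) = α(4) = 7, α(β(2)) = α(2) = 5, α(β(3)) = α(6) = 8, α(β(4)) = α(3) = 6, α(β(5)) = α(1) = 2, α(β(6)) = α(5) = 4, α(β(7)) = α(8) = 3, α(β(8)) = α(7) = 1.
Hence α ∘ β = [7 5 8 6 2 4 3 1].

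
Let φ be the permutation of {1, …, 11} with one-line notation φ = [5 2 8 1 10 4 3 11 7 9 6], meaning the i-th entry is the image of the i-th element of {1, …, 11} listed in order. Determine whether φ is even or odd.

odd

In disjoint-cycle form the cycle lengths are 10, 1.
A cycle of length ℓ contributes ℓ−1 transpositions, so φ is a product of 9 transpositions — odd.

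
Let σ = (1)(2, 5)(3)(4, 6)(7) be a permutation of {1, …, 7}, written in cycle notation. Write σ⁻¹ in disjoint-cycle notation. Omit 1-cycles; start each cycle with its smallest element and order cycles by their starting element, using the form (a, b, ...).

(2, 5)(4, 6)

Inverting a permutation written in cycle notation just reverses the order within every cycle.
After reversing and putting each cycle's least element first, σ⁻¹ = (2, 5)(4, 6).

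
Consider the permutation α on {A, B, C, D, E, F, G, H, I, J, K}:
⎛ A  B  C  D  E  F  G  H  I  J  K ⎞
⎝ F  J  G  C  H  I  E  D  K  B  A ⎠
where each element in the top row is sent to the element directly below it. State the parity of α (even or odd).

even

In disjoint-cycle form the cycle lengths are 5, 4, 2.
A cycle is odd iff its length is even; α has 2 even-length cycles, so sgn(α) = (−1)^2 and α is even.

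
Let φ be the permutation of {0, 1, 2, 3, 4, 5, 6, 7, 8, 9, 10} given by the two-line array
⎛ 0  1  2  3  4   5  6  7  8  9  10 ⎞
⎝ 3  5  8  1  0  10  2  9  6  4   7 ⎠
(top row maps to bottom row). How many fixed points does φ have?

No element satisfies φ(x) = x, so there are 0 fixed points.

0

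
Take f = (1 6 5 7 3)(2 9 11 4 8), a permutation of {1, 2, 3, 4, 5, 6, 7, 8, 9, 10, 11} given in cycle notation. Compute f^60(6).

6

6 lies in the 5-cycle (1 6 5 7 3).
Since the cycle has length 5, f^60 acts on it the same as f^0 (60 mod 5 = 0).
So f^60(6) = 6.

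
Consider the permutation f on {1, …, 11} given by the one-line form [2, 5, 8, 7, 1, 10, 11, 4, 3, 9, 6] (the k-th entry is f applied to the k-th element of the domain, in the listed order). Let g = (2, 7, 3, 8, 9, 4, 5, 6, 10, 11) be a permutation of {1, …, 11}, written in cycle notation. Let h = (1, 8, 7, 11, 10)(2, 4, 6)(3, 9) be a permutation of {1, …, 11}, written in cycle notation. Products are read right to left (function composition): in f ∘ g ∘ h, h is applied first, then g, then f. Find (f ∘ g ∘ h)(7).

Apply the permutations in order: h(7) = 11, then g(11) = 2, then f(2) = 5. So (f ∘ g ∘ h)(7) = 5.

5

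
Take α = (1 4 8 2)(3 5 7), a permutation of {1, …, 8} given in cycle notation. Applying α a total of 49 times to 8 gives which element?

8 lies in the 4-cycle (1 4 8 2).
Powers repeat with period 4 on this cycle, and 49 mod 4 = 1, so α^49(8) = α^1(8).
Advancing 1 step from 8: 8 → 2.

2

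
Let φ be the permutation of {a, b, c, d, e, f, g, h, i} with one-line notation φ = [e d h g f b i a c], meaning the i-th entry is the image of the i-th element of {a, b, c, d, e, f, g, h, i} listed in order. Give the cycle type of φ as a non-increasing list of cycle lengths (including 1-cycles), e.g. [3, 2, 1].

The disjoint cycles are (a, e, f, b, d, g, i, c, h), with lengths 9 in non-increasing order.

[9]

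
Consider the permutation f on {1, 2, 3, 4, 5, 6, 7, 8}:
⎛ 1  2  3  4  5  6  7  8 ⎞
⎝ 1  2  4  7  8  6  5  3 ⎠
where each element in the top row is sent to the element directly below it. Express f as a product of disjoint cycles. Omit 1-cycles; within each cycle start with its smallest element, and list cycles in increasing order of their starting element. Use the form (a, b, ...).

From 3: 3 → 4 → 7 → 5 → 8 → 3, closing the cycle (3, 4, 7, 5, 8).
Repeating from the next unused element and collecting all non-trivial cycles gives (3, 4, 7, 5, 8).

(3, 4, 7, 5, 8)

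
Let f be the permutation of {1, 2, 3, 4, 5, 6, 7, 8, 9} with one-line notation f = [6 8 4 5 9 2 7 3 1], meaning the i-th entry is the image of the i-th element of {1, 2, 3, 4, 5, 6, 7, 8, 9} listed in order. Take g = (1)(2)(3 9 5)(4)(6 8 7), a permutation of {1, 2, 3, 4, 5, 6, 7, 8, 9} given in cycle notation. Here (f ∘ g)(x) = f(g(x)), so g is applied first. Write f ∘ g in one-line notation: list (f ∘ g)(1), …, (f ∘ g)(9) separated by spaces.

6 8 1 5 4 3 2 7 9

(f ∘ g)(x) = f(g(x)). Computing each image: f(g(1)) = f(1) = 6, f(g(2)) = f(2) = 8, f(g(3)) = f(9) = 1, f(g(4)) = f(4) = 5, f(g(5)) = f(3) = 4, f(g(6)) = f(8) = 3, f(g(7)) = f(6) = 2, f(g(8)) = f(7) = 7, f(g(9)) = f(5) = 9.
Hence f ∘ g = [6 8 1 5 4 3 2 7 9].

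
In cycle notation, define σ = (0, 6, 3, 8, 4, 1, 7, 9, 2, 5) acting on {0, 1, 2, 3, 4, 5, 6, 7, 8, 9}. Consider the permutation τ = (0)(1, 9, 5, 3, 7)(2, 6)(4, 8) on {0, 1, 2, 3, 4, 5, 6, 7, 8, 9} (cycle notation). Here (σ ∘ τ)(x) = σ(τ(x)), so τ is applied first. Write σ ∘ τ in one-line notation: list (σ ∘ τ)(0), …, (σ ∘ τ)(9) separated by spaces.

6 2 3 9 4 8 5 7 1 0

(σ ∘ τ)(x) = σ(τ(x)). Computing each image: σ(τ(0)) = σ(0) = 6, σ(τ(1)) = σ(9) = 2, σ(τ(2)) = σ(6) = 3, σ(τ(3)) = σ(7) = 9, σ(τ(4)) = σ(8) = 4, σ(τ(5)) = σ(3) = 8, σ(τ(6)) = σ(2) = 5, σ(τ(7)) = σ(1) = 7, σ(τ(8)) = σ(4) = 1, σ(τ(9)) = σ(5) = 0.
Hence σ ∘ τ = [6 2 3 9 4 8 5 7 1 0].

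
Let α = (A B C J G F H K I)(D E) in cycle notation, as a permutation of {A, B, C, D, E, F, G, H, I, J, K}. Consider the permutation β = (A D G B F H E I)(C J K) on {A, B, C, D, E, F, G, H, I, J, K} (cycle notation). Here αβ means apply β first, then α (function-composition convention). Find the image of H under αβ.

D

First apply β: β(H) = E, then α(E) = D. Thus (αβ)(H) = D.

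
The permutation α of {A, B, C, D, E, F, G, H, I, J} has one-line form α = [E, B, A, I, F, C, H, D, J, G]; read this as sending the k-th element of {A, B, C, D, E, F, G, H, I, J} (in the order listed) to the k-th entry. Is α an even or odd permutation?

In disjoint-cycle form the cycle lengths are 5, 4, 1.
A cycle of length ℓ contributes ℓ−1 transpositions, so α is a product of 4 + 3 = 7 transpositions — odd.

odd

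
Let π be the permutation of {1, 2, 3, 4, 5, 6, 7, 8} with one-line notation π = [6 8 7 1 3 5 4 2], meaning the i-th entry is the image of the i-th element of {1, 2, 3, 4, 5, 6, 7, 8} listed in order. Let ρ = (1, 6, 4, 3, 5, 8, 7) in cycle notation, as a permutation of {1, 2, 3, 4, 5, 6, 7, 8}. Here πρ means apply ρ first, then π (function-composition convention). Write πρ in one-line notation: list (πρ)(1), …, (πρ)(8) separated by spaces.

For each element, apply ρ then π: 1 → 6 → 5; 2 → 2 → 8; 3 → 5 → 3; 4 → 3 → 7; 5 → 8 → 2; 6 → 4 → 1; 7 → 1 → 6; 8 → 7 → 4.
Collecting the images, πρ = [5 8 3 7 2 1 6 4].

5 8 3 7 2 1 6 4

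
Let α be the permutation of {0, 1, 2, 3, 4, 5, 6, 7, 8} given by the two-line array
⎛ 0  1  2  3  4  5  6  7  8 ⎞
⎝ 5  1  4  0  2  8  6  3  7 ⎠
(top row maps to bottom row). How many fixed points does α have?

The fixed points (elements with α(x) = x) are {1, 6}, so there are 2.

2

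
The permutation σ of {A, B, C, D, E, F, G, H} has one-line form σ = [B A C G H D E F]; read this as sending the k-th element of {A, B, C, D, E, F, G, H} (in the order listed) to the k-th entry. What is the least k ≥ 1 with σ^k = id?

Writing σ as disjoint cycles, the cycle lengths are 5, 2, 1.
The order is lcm(5, 2) = 10.

10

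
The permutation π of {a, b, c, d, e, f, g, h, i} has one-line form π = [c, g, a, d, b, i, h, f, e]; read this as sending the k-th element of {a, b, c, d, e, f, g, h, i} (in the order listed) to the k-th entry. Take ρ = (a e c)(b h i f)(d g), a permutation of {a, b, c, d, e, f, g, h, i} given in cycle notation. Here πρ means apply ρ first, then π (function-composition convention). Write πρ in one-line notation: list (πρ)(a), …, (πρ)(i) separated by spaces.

b f c h a g d e i

For each element, apply ρ then π: a → e → b; b → h → f; c → a → c; d → g → h; e → c → a; f → b → g; g → d → d; h → i → e; i → f → i.
So πρ in one-line form is b f c h a g d e i.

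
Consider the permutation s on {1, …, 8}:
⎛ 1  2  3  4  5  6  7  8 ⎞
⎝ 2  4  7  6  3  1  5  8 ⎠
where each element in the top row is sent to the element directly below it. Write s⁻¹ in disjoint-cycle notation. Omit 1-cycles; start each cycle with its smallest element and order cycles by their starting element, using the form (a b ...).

(1 6 4 2)(3 5 7)

First write s in disjoint cycles: (1 2 4 6)(3 7 5).
Reversing each cycle (and rotating so the smallest element leads) gives s⁻¹ = (1 6 4 2)(3 5 7).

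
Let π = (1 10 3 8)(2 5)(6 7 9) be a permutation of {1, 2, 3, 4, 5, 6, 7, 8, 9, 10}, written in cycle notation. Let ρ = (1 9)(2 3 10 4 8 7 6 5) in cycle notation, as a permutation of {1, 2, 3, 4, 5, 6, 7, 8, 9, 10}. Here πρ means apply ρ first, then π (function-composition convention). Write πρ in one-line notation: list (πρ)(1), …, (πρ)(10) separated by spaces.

(πρ)(x) = π(ρ(x)). Computing each image: π(ρ(1)) = π(9) = 6, π(ρ(2)) = π(3) = 8, π(ρ(3)) = π(10) = 3, π(ρ(4)) = π(8) = 1, π(ρ(5)) = π(2) = 5, π(ρ(6)) = π(5) = 2, π(ρ(7)) = π(6) = 7, π(ρ(8)) = π(7) = 9, π(ρ(9)) = π(1) = 10, π(ρ(10)) = π(4) = 4.
Hence πρ = [6 8 3 1 5 2 7 9 10 4].

6 8 3 1 5 2 7 9 10 4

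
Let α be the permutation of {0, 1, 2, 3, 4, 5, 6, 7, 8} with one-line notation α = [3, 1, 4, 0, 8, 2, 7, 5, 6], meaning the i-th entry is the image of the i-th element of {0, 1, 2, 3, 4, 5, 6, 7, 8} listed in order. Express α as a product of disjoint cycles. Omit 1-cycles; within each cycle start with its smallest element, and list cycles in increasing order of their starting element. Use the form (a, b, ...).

Iterating α from 0 gives 0 → 3 → 0; that is the 2-cycle (0, 3).
Continuing from each remaining unvisited element yields (0, 3)(2, 4, 8, 6, 7, 5).

(0, 3)(2, 4, 8, 6, 7, 5)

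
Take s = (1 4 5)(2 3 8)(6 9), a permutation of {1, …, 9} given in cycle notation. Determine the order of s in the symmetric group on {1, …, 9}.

The cycle type of s is (3, 3, 2, 1).
Since disjoint cycles commute, ord(s) = lcm(3, 3, 2) = 6.

6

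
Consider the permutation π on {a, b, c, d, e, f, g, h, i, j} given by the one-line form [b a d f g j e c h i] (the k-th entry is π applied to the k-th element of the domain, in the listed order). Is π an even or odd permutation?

odd

In disjoint-cycle form the cycle lengths are 6, 2, 2.
A cycle of length ℓ contributes ℓ−1 transpositions, so π is a product of 5 + 1 + 1 = 7 transpositions — odd.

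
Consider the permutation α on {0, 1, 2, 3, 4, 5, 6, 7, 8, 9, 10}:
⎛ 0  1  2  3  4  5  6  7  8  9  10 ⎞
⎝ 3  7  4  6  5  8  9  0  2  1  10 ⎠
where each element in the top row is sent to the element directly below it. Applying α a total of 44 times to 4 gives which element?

4

Tracing 4 → 5 → … returns to 4 after 4 steps, so 4 lies in a 4-cycle (2, 4, 5, 8).
Powers repeat with period 4 on this cycle, and 44 mod 4 = 0, so α^44(4) = α^0(4).
So α^44(4) = 4.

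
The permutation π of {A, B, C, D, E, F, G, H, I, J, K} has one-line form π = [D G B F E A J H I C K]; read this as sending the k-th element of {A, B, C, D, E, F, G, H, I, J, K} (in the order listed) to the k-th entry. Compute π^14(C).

Tracing C → B → … returns to C after 4 steps, so C lies in a 4-cycle (B G J C).
Powers repeat with period 4 on this cycle, and 14 mod 4 = 2, so π^14(C) = π^2(C).
Stepping 2 places around the cycle: C → B → G.

G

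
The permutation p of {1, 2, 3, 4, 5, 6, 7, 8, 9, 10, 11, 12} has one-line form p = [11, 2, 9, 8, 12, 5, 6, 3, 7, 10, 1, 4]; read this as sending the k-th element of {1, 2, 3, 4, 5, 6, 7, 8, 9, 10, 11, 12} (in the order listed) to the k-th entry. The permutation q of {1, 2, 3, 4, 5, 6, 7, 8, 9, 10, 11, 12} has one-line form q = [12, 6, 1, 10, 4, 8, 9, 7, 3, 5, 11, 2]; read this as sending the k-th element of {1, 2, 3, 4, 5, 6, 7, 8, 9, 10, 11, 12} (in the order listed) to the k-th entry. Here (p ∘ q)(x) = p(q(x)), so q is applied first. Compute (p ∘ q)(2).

5

(p ∘ q)(2) = p(q(2)). q(2) = 6, then p(6) = 5. So (p ∘ q)(2) = 5.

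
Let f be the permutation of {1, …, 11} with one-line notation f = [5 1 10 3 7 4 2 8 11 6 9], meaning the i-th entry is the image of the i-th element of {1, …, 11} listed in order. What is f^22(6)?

3

Tracing 6 → 4 → … returns to 6 after 4 steps, so 6 lies in a 4-cycle (3 10 6 4).
On a 4-cycle, f^4 is the identity, so f^22 = f^2 there (22 ≡ 2 mod 4).
Stepping 2 places around the cycle: 6 → 4 → 3.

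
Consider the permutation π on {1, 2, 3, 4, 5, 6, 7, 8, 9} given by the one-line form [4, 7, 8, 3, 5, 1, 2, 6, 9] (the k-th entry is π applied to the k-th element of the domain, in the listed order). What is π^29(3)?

Tracing 3 → 8 → … returns to 3 after 5 steps, so 3 lies in a 5-cycle (1, 4, 3, 8, 6).
On a 5-cycle, π^5 is the identity, so π^29 = π^4 there (29 ≡ 4 mod 5).
Advancing 4 steps from 3: 3 → 8 → 6 → 1 → 4.

4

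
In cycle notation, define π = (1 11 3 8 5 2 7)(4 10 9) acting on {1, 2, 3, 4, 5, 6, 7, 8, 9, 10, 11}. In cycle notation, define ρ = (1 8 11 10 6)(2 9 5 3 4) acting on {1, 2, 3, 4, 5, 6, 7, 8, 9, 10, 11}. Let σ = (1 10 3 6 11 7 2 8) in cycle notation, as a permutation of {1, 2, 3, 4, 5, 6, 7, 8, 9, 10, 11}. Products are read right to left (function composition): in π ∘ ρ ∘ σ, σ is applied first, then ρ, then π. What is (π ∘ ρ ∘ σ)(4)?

7

Chase 4: σ(4) = 4; ρ(4) = 2; π(2) = 7. Hence (π ∘ ρ ∘ σ)(4) = 7.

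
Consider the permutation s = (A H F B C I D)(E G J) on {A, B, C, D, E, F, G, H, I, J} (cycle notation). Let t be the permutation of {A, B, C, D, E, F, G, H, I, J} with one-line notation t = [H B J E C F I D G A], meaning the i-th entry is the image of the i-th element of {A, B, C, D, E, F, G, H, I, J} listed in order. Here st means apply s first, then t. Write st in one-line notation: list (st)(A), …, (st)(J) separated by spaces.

D J G H I B A F E C

(st)(x) = t(s(x)). Computing each image: t(s(A)) = t(H) = D, t(s(B)) = t(C) = J, t(s(C)) = t(I) = G, t(s(D)) = t(A) = H, t(s(E)) = t(G) = I, t(s(F)) = t(B) = B, t(s(G)) = t(J) = A, t(s(H)) = t(F) = F, t(s(I)) = t(D) = E, t(s(J)) = t(E) = C.
Hence st = [D J G H I B A F E C].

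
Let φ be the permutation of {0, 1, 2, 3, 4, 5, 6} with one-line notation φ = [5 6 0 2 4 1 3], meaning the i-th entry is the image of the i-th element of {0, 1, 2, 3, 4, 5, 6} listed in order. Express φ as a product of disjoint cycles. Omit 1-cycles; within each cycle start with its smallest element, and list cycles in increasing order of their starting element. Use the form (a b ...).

Start at 0 and follow images: 0 → 5 → 1 → 6 → 3 → 2 → 0, giving the cycle (0 5 1 6 3 2).
Repeating from the next unused element and collecting all non-trivial cycles gives (0 5 1 6 3 2).

(0 5 1 6 3 2)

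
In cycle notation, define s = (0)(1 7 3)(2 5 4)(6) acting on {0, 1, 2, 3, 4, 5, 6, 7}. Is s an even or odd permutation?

even

The cycle lengths are 3, 3, 1, 1.
A cycle is odd iff its length is even; s has 0 even-length cycles, so sgn(s) = (−1)^0 and s is even.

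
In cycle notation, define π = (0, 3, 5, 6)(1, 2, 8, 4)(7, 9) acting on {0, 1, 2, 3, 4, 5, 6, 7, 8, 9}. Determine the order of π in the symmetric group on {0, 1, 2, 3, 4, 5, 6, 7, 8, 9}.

4

The disjoint cycles have lengths 4, 4, 2.
The order of π is the least common multiple of its cycle lengths: lcm(4, 4, 2) = 4.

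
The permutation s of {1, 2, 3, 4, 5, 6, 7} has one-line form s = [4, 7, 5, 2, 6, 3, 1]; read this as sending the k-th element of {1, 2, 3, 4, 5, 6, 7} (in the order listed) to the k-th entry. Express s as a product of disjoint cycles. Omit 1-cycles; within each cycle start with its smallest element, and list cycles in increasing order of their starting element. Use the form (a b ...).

Iterating s from 1 gives 1 → 4 → 2 → 7 → 1; that is the 4-cycle (1 4 2 7).
Repeating from the next unused element and collecting all non-trivial cycles gives (1 4 2 7)(3 5 6).

(1 4 2 7)(3 5 6)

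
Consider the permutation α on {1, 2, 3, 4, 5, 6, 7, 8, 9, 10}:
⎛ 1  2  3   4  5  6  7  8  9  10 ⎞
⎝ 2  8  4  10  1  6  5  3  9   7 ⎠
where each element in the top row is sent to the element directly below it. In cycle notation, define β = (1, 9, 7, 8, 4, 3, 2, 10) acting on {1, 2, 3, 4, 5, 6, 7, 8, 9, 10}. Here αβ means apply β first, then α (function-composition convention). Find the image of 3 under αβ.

β(3) = 2, then α(2) = 8; composing gives (αβ)(3) = 8.

8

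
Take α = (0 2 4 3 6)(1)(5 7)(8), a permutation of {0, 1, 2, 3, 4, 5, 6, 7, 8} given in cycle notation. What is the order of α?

The cycle type of α is (5, 2, 1, 1).
Since disjoint cycles commute, ord(α) = lcm(5, 2) = 10.

10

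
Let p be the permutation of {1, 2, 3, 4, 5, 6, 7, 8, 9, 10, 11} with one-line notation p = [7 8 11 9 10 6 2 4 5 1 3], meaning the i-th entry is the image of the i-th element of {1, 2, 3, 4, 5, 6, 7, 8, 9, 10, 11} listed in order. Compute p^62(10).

Tracing 10 → 1 → … returns to 10 after 8 steps, so 10 lies in an 8-cycle (1 7 2 8 4 9 5 10).
Powers repeat with period 8 on this cycle, and 62 mod 8 = 6, so p^62(10) = p^6(10).
Stepping 6 places around the cycle: 10 → 1 → 7 → 2 → 8 → 4 → 9.

9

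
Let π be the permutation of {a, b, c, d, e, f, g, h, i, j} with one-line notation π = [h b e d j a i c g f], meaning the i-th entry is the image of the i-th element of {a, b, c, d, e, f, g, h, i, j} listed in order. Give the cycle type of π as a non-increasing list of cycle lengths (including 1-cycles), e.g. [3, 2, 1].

[6, 2, 1, 1]

The disjoint cycles are (a, h, c, e, j, f)(b)(d)(g, i), with lengths 6, 2, 1, 1 in non-increasing order.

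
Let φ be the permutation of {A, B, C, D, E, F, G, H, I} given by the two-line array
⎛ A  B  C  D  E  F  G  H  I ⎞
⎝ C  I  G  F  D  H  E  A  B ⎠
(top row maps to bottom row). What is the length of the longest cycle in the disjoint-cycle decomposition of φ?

7

Decomposing into disjoint cycles gives (A, C, G, E, D, F, H)(B, I); the longest has length 7.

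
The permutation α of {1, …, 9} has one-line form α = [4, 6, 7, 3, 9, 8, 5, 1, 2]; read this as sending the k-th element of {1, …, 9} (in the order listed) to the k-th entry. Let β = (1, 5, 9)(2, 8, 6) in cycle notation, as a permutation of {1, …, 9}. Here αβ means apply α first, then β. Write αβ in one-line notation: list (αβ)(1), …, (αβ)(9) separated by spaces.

4 2 7 3 1 6 9 5 8

For each element, apply α then β: 1 → 4 → 4; 2 → 6 → 2; 3 → 7 → 7; 4 → 3 → 3; 5 → 9 → 1; 6 → 8 → 6; 7 → 5 → 9; 8 → 1 → 5; 9 → 2 → 8.
So αβ in one-line form is 4 2 7 3 1 6 9 5 8.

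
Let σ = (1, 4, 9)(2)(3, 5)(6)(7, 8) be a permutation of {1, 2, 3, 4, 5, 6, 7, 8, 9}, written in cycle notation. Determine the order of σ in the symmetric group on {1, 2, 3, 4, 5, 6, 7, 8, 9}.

6

The disjoint cycles have lengths 3, 2, 2, 1, 1.
The order of σ is the least common multiple of its cycle lengths: lcm(3, 2, 2) = 6.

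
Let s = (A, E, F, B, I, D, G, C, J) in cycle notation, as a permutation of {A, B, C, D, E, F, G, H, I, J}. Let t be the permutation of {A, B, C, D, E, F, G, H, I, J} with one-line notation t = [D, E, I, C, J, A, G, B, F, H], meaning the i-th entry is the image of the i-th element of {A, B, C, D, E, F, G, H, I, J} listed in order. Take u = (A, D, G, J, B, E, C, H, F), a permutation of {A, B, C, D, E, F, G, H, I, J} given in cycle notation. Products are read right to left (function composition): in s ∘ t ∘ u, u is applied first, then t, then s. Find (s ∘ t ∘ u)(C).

I

(s ∘ t ∘ u)(C) = s(t(u(C))). u(C) = H, then t(H) = B, then s(B) = I, so the result is I.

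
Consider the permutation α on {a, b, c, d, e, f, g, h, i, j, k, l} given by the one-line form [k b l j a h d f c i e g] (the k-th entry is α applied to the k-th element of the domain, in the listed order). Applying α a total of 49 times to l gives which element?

Tracing l → g → … returns to l after 6 steps, so l lies in a 6-cycle (c, l, g, d, j, i).
Since the cycle has length 6, α^49 acts on it the same as α^1 (49 mod 6 = 1).
Advancing 1 step from l: l → g.

g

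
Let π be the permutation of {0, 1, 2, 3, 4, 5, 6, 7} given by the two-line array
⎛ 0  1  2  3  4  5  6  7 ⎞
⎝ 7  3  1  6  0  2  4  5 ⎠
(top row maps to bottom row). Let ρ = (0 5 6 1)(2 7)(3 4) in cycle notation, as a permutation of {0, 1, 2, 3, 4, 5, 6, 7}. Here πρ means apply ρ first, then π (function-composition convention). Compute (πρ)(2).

5

ρ(2) = 7, then π(7) = 5; composing gives (πρ)(2) = 5.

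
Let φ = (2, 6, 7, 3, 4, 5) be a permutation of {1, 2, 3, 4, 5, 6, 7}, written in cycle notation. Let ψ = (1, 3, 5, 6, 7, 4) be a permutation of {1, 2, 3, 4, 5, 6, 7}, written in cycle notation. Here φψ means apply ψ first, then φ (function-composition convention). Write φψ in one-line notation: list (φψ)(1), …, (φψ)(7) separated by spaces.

Chase each element through ψ then φ: 1 → 3 → 4; 2 → 2 → 6; 3 → 5 → 2; 4 → 1 → 1; 5 → 6 → 7; 6 → 7 → 3; 7 → 4 → 5.
Collecting the images, φψ = [4 6 2 1 7 3 5].

4 6 2 1 7 3 5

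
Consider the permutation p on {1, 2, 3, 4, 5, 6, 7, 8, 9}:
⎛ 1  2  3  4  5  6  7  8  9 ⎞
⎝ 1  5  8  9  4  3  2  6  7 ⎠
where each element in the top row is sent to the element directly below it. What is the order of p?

Decomposing into disjoint cycles gives cycle lengths 5, 3, 1.
The order of p is the least common multiple of its cycle lengths: lcm(5, 3) = 15.

15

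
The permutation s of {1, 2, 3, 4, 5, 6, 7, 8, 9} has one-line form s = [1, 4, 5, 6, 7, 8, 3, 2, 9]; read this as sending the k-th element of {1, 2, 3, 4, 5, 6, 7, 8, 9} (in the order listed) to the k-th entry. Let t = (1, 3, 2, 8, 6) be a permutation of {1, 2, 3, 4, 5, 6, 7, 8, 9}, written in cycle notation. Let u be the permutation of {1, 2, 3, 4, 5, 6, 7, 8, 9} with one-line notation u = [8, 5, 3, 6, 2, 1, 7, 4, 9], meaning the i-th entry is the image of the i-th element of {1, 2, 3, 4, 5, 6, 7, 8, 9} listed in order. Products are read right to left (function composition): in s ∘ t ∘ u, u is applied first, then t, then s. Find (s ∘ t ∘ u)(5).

(s ∘ t ∘ u)(5) = s(t(u(5))). u(5) = 2, then t(2) = 8, then s(8) = 2, so the result is 2.

2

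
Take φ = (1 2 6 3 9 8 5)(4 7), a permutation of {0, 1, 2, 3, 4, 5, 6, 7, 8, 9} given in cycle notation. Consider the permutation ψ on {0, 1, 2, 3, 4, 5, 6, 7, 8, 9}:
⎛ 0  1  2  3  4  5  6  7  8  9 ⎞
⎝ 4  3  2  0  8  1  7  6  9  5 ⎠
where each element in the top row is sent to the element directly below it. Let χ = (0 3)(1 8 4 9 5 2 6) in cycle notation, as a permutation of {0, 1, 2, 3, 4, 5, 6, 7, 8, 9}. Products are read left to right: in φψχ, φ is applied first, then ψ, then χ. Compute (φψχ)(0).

(φψχ)(0) = χ(ψ(φ(0))). φ(0) = 0, then ψ(0) = 4, then χ(4) = 9, so the result is 9.

9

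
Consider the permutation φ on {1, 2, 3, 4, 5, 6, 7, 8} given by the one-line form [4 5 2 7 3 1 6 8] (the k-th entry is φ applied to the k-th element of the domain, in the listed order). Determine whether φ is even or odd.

odd

In disjoint-cycle form the cycle lengths are 4, 3, 1.
A cycle of length ℓ contributes ℓ−1 transpositions, so φ is a product of 3 + 2 = 5 transpositions — odd.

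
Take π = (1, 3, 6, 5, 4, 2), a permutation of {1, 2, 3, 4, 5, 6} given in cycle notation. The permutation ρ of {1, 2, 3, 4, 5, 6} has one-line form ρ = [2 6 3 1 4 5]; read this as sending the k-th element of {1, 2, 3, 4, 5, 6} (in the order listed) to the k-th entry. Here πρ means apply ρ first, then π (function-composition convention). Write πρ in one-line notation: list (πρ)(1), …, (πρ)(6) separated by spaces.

Chase each element through ρ then π: 1 → 2 → 1; 2 → 6 → 5; 3 → 3 → 6; 4 → 1 → 3; 5 → 4 → 2; 6 → 5 → 4.
Collecting the images, πρ = [1 5 6 3 2 4].

1 5 6 3 2 4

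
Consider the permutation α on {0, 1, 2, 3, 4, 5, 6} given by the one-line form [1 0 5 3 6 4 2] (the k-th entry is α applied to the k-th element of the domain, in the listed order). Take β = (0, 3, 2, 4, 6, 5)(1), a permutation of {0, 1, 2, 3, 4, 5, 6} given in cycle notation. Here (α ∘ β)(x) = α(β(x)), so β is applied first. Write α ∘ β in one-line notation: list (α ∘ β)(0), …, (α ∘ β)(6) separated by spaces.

For each element, apply β then α: 0 → 3 → 3; 1 → 1 → 0; 2 → 4 → 6; 3 → 2 → 5; 4 → 6 → 2; 5 → 0 → 1; 6 → 5 → 4.
So α ∘ β in one-line form is 3 0 6 5 2 1 4.

3 0 6 5 2 1 4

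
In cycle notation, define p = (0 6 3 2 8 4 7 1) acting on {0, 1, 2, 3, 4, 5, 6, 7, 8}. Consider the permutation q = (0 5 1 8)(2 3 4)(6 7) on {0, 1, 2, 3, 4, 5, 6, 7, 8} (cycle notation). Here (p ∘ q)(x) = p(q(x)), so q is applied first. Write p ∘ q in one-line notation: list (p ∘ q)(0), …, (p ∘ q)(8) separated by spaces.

5 4 2 7 8 0 1 3 6

(p ∘ q)(x) = p(q(x)). Computing each image: p(q(0)) = p(5) = 5, p(q(1)) = p(8) = 4, p(q(2)) = p(3) = 2, p(q(3)) = p(4) = 7, p(q(4)) = p(2) = 8, p(q(5)) = p(1) = 0, p(q(6)) = p(7) = 1, p(q(7)) = p(6) = 3, p(q(8)) = p(0) = 6.
Hence p ∘ q = [5 4 2 7 8 0 1 3 6].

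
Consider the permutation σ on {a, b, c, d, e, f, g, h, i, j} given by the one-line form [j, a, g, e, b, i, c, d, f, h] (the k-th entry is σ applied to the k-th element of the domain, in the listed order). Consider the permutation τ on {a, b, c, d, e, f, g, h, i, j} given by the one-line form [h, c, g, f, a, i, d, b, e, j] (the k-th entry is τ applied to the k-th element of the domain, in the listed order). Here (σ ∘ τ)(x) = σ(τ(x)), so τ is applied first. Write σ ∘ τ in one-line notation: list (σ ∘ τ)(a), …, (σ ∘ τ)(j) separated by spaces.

d g c i j f e a b h

Chase each element through τ then σ: a → h → d; b → c → g; c → g → c; d → f → i; e → a → j; f → i → f; g → d → e; h → b → a; i → e → b; j → j → h.
So σ ∘ τ in one-line form is d g c i j f e a b h.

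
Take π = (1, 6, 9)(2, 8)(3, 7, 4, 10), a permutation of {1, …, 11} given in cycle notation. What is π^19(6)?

9

6 lies in the 3-cycle (1, 6, 9).
On a 3-cycle, π^3 is the identity, so π^19 = π^1 there (19 ≡ 1 mod 3).
Advancing 1 step from 6: 6 → 9.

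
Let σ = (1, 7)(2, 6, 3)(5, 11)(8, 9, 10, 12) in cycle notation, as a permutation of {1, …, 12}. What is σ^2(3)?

3 lies in the 3-cycle (2, 6, 3).
Advancing 2 steps from 3: 3 → 2 → 6.

6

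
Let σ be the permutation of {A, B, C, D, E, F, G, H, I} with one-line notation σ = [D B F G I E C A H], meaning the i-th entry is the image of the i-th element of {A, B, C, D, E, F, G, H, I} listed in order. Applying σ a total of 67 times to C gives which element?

I

Tracing C → F → … returns to C after 8 steps, so C lies in an 8-cycle (A, D, G, C, F, E, I, H).
Powers repeat with period 8 on this cycle, and 67 mod 8 = 3, so σ^67(C) = σ^3(C).
Stepping 3 places around the cycle: C → F → E → I.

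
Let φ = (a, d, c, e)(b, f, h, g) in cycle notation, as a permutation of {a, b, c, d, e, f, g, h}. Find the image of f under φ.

f appears in (b, f, h, g); the next entry (wrapping around) is h.

h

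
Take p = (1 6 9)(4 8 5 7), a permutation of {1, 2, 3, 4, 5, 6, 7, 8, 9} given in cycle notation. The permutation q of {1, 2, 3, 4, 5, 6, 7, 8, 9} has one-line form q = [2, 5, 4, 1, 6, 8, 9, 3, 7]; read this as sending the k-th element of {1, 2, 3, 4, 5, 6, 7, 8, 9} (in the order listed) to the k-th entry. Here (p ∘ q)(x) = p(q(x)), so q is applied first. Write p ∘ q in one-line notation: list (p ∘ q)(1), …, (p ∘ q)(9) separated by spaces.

2 7 8 6 9 5 1 3 4

For each element, apply q then p: 1 → 2 → 2; 2 → 5 → 7; 3 → 4 → 8; 4 → 1 → 6; 5 → 6 → 9; 6 → 8 → 5; 7 → 9 → 1; 8 → 3 → 3; 9 → 7 → 4.
So p ∘ q in one-line form is 2 7 8 6 9 5 1 3 4.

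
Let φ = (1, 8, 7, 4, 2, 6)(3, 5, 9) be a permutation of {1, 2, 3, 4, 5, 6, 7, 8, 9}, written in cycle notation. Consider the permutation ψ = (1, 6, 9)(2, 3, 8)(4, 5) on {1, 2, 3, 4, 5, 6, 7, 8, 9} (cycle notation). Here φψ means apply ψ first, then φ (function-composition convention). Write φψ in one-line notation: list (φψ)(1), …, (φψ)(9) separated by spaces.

For each element, apply ψ then φ: 1 → 6 → 1; 2 → 3 → 5; 3 → 8 → 7; 4 → 5 → 9; 5 → 4 → 2; 6 → 9 → 3; 7 → 7 → 4; 8 → 2 → 6; 9 → 1 → 8.
So φψ in one-line form is 1 5 7 9 2 3 4 6 8.

1 5 7 9 2 3 4 6 8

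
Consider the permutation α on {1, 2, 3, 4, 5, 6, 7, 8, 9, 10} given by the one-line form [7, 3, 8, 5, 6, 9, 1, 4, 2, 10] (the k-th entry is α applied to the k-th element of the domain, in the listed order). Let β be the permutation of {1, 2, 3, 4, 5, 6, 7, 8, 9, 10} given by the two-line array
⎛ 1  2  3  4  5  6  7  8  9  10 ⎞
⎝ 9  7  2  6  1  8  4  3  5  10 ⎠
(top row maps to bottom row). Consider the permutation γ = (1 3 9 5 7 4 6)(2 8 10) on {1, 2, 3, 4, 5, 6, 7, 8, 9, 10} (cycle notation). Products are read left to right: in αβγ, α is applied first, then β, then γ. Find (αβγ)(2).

8

(αβγ)(2) = γ(β(α(2))). α(2) = 3, then β(3) = 2, then γ(2) = 8, so the result is 8.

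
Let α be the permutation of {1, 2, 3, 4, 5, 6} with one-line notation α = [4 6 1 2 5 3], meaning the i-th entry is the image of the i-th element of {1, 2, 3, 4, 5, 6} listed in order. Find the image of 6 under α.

6 is element number 6 of the domain, and entry number 6 of the one-line form is 3, so α(6) = 3.

3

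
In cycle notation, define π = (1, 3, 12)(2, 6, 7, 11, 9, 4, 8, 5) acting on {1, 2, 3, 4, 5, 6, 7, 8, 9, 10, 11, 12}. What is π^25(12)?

12 lies in the 3-cycle (1, 3, 12).
On a 3-cycle, π^3 is the identity, so π^25 = π^1 there (25 ≡ 1 mod 3).
Stepping 1 place around the cycle: 12 → 1.

1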